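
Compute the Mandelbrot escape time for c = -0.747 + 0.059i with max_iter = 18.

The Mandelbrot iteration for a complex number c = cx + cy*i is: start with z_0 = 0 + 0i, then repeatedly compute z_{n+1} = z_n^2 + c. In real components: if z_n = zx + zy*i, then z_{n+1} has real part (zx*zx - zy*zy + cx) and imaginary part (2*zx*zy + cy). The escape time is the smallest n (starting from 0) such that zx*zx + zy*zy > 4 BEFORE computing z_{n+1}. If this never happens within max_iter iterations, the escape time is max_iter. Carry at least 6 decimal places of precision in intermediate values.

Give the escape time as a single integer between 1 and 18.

Answer: 18

Derivation:
z_0 = 0 + 0i, c = -0.7470 + 0.0590i
Iter 1: z = -0.7470 + 0.0590i, |z|^2 = 0.5615
Iter 2: z = -0.1925 + -0.0291i, |z|^2 = 0.0379
Iter 3: z = -0.7108 + 0.0702i, |z|^2 = 0.5102
Iter 4: z = -0.2467 + -0.0408i, |z|^2 = 0.0625
Iter 5: z = -0.6878 + 0.0791i, |z|^2 = 0.4793
Iter 6: z = -0.2802 + -0.0499i, |z|^2 = 0.0810
Iter 7: z = -0.6710 + 0.0869i, |z|^2 = 0.4578
Iter 8: z = -0.3043 + -0.0577i, |z|^2 = 0.0959
Iter 9: z = -0.6577 + 0.0941i, |z|^2 = 0.4414
Iter 10: z = -0.3233 + -0.0648i, |z|^2 = 0.1087
Iter 11: z = -0.6467 + 0.1009i, |z|^2 = 0.4284
Iter 12: z = -0.3390 + -0.0715i, |z|^2 = 0.1200
Iter 13: z = -0.6372 + 0.1075i, |z|^2 = 0.4176
Iter 14: z = -0.3525 + -0.0780i, |z|^2 = 0.1303
Iter 15: z = -0.6288 + 0.1140i, |z|^2 = 0.4084
Iter 16: z = -0.3646 + -0.0843i, |z|^2 = 0.1400
Iter 17: z = -0.6212 + 0.1205i, |z|^2 = 0.4004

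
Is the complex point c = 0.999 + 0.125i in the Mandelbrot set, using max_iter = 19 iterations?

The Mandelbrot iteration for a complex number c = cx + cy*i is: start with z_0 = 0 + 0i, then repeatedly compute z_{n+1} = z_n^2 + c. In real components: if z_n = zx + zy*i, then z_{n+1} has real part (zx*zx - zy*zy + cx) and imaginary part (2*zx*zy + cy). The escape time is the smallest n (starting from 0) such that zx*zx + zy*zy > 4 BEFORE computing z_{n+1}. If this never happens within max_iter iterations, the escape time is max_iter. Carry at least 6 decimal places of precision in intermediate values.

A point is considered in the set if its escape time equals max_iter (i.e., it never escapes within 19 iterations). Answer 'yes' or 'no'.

z_0 = 0 + 0i, c = 0.9990 + 0.1250i
Iter 1: z = 0.9990 + 0.1250i, |z|^2 = 1.0136
Iter 2: z = 1.9814 + 0.3748i, |z|^2 = 4.0663
Escaped at iteration 2

Answer: no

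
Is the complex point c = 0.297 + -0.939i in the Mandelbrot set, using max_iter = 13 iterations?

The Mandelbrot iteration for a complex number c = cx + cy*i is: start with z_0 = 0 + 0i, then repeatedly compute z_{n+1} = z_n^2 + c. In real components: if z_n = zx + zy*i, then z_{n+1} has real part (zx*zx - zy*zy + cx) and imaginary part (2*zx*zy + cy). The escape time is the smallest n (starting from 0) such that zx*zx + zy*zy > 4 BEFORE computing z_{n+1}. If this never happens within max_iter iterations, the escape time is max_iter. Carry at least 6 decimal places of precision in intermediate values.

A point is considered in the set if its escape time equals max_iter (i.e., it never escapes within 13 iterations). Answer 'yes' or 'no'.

z_0 = 0 + 0i, c = 0.2970 + -0.9390i
Iter 1: z = 0.2970 + -0.9390i, |z|^2 = 0.9699
Iter 2: z = -0.4965 + -1.4968i, |z|^2 = 2.4868
Iter 3: z = -1.6968 + 0.5473i, |z|^2 = 3.1786
Iter 4: z = 2.8765 + -2.7964i, |z|^2 = 16.0941
Escaped at iteration 4

Answer: no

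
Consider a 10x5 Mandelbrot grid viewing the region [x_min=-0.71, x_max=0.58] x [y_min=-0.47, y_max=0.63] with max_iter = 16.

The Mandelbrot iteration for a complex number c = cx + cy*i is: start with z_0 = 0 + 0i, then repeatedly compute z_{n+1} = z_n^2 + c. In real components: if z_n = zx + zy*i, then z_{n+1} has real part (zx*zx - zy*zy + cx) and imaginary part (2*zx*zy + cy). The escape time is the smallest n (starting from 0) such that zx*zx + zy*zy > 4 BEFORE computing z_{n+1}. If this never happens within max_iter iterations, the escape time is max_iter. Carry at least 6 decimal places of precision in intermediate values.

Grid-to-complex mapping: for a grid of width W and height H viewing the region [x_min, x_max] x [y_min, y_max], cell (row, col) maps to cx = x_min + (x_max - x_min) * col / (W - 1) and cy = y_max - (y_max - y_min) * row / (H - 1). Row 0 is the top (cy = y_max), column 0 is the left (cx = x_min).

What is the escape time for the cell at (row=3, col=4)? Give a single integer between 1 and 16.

z_0 = 0 + 0i, c = -0.1367 + -0.1950i
Iter 1: z = -0.1367 + -0.1950i, |z|^2 = 0.0567
Iter 2: z = -0.1560 + -0.1417i, |z|^2 = 0.0444
Iter 3: z = -0.1324 + -0.1508i, |z|^2 = 0.0403
Iter 4: z = -0.1419 + -0.1551i, |z|^2 = 0.0442
Iter 5: z = -0.1406 + -0.1510i, |z|^2 = 0.0426
Iter 6: z = -0.1397 + -0.1525i, |z|^2 = 0.0428
Iter 7: z = -0.1404 + -0.1524i, |z|^2 = 0.0429
Iter 8: z = -0.1402 + -0.1522i, |z|^2 = 0.0428
Iter 9: z = -0.1402 + -0.1523i, |z|^2 = 0.0429
Iter 10: z = -0.1402 + -0.1523i, |z|^2 = 0.0429
Iter 11: z = -0.1402 + -0.1523i, |z|^2 = 0.0428
Iter 12: z = -0.1402 + -0.1523i, |z|^2 = 0.0429
Iter 13: z = -0.1402 + -0.1523i, |z|^2 = 0.0429
Iter 14: z = -0.1402 + -0.1523i, |z|^2 = 0.0429
Iter 15: z = -0.1402 + -0.1523i, |z|^2 = 0.0429

Answer: 16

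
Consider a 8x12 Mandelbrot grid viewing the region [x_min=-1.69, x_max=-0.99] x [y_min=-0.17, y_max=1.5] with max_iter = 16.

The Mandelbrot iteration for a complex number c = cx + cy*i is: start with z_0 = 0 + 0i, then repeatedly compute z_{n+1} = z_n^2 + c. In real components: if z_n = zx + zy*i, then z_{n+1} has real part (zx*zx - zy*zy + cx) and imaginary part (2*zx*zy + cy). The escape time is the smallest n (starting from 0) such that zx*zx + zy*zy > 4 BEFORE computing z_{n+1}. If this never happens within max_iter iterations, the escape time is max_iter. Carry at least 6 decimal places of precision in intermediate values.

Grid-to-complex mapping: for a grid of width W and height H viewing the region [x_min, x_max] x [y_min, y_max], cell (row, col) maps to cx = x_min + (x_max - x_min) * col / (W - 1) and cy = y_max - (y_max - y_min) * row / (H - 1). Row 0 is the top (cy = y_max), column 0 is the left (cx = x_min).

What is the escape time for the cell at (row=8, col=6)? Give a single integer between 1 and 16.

Answer: 14

Derivation:
z_0 = 0 + 0i, c = -1.0900 + 0.2855i
Iter 1: z = -1.0900 + 0.2855i, |z|^2 = 1.2696
Iter 2: z = 0.0166 + -0.3368i, |z|^2 = 0.1137
Iter 3: z = -1.2032 + 0.2743i, |z|^2 = 1.5229
Iter 4: z = 0.2824 + -0.3745i, |z|^2 = 0.2200
Iter 5: z = -1.1505 + 0.0739i, |z|^2 = 1.3291
Iter 6: z = 0.2282 + 0.1154i, |z|^2 = 0.0654
Iter 7: z = -1.0513 + 0.3381i, |z|^2 = 1.2195
Iter 8: z = -0.0992 + -0.4254i, |z|^2 = 0.1908
Iter 9: z = -1.2612 + 0.3699i, |z|^2 = 1.7273
Iter 10: z = 0.3637 + -0.6474i, |z|^2 = 0.5515
Iter 11: z = -1.3769 + -0.1855i, |z|^2 = 1.9303
Iter 12: z = 0.7714 + 0.7964i, |z|^2 = 1.2293
Iter 13: z = -1.1291 + 1.5141i, |z|^2 = 3.5675
Iter 14: z = -2.1076 + -3.1339i, |z|^2 = 14.2630
Escaped at iteration 14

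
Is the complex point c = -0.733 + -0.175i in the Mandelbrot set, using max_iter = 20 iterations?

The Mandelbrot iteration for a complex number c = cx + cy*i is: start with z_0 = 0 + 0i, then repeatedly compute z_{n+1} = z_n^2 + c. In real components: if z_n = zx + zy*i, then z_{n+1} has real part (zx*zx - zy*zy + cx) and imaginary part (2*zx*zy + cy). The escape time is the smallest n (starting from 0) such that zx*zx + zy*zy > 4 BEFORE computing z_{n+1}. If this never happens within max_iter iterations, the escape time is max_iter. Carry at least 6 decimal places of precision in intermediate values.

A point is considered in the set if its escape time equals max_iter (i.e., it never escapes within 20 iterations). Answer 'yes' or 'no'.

Answer: yes

Derivation:
z_0 = 0 + 0i, c = -0.7330 + -0.1750i
Iter 1: z = -0.7330 + -0.1750i, |z|^2 = 0.5679
Iter 2: z = -0.2263 + 0.0816i, |z|^2 = 0.0579
Iter 3: z = -0.6884 + -0.2119i, |z|^2 = 0.5188
Iter 4: z = -0.3040 + 0.1168i, |z|^2 = 0.1060
Iter 5: z = -0.6542 + -0.2460i, |z|^2 = 0.4885
Iter 6: z = -0.3655 + 0.1469i, |z|^2 = 0.1552
Iter 7: z = -0.6210 + -0.2824i, |z|^2 = 0.4654
Iter 8: z = -0.4271 + 0.1757i, |z|^2 = 0.2133
Iter 9: z = -0.5814 + -0.3251i, |z|^2 = 0.4438
Iter 10: z = -0.5006 + 0.2030i, |z|^2 = 0.2918
Iter 11: z = -0.5236 + -0.3783i, |z|^2 = 0.4173
Iter 12: z = -0.6019 + 0.2211i, |z|^2 = 0.4112
Iter 13: z = -0.4196 + -0.4412i, |z|^2 = 0.3707
Iter 14: z = -0.7516 + 0.1953i, |z|^2 = 0.6030
Iter 15: z = -0.2062 + -0.4685i, |z|^2 = 0.2621
Iter 16: z = -0.9100 + 0.0183i, |z|^2 = 0.8284
Iter 17: z = 0.0948 + -0.2082i, |z|^2 = 0.0523
Iter 18: z = -0.7674 + -0.2145i, |z|^2 = 0.6349
Iter 19: z = -0.1901 + 0.1542i, |z|^2 = 0.0599
Did not escape in 20 iterations → in set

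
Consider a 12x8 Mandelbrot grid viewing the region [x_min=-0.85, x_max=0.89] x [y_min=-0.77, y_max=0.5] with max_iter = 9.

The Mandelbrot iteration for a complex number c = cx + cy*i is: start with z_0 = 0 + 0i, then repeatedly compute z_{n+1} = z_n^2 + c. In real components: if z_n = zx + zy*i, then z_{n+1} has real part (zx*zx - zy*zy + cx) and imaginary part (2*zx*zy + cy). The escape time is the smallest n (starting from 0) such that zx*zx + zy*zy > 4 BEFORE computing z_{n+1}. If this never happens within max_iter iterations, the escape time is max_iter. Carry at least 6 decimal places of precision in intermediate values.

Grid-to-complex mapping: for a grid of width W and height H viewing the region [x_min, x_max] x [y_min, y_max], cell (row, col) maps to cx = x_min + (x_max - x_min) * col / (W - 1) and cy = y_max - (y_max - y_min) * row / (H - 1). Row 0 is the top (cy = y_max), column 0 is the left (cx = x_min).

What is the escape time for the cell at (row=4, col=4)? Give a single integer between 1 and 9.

z_0 = 0 + 0i, c = -0.2173 + -0.2257i
Iter 1: z = -0.2173 + -0.2257i, |z|^2 = 0.0982
Iter 2: z = -0.2210 + -0.1276i, |z|^2 = 0.0651
Iter 3: z = -0.1847 + -0.1693i, |z|^2 = 0.0628
Iter 4: z = -0.2118 + -0.1632i, |z|^2 = 0.0715
Iter 5: z = -0.1990 + -0.1566i, |z|^2 = 0.0641
Iter 6: z = -0.2022 + -0.1634i, |z|^2 = 0.0676
Iter 7: z = -0.2031 + -0.1596i, |z|^2 = 0.0667
Iter 8: z = -0.2015 + -0.1609i, |z|^2 = 0.0665

Answer: 9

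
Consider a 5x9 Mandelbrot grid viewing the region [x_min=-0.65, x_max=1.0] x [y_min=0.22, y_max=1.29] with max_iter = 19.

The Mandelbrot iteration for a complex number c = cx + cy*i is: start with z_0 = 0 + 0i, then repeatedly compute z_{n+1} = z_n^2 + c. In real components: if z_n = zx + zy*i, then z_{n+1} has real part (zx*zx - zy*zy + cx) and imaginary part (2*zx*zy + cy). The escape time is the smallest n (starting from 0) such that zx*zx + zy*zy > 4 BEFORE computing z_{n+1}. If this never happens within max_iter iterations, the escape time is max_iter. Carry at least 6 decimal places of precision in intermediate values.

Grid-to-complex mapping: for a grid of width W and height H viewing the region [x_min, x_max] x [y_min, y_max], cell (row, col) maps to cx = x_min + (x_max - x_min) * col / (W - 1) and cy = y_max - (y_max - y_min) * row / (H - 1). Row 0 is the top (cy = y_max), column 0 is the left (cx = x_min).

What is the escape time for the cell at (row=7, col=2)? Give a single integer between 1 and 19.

Answer: 19

Derivation:
z_0 = 0 + 0i, c = 0.1750 + 0.3538i
Iter 1: z = 0.1750 + 0.3538i, |z|^2 = 0.1558
Iter 2: z = 0.0805 + 0.4776i, |z|^2 = 0.2345
Iter 3: z = -0.0466 + 0.4306i, |z|^2 = 0.1876
Iter 4: z = -0.0083 + 0.3136i, |z|^2 = 0.0984
Iter 5: z = 0.0767 + 0.3486i, |z|^2 = 0.1274
Iter 6: z = 0.0594 + 0.4072i, |z|^2 = 0.1694
Iter 7: z = 0.0127 + 0.4021i, |z|^2 = 0.1619
Iter 8: z = 0.0135 + 0.3640i, |z|^2 = 0.1326
Iter 9: z = 0.0427 + 0.3635i, |z|^2 = 0.1340
Iter 10: z = 0.0447 + 0.3848i, |z|^2 = 0.1501
Iter 11: z = 0.0289 + 0.3881i, |z|^2 = 0.1515
Iter 12: z = 0.0252 + 0.3762i, |z|^2 = 0.1422
Iter 13: z = 0.0341 + 0.3727i, |z|^2 = 0.1401
Iter 14: z = 0.0373 + 0.3792i, |z|^2 = 0.1452
Iter 15: z = 0.0326 + 0.3820i, |z|^2 = 0.1470
Iter 16: z = 0.0301 + 0.3787i, |z|^2 = 0.1443
Iter 17: z = 0.0325 + 0.3766i, |z|^2 = 0.1429
Iter 18: z = 0.0342 + 0.3782i, |z|^2 = 0.1442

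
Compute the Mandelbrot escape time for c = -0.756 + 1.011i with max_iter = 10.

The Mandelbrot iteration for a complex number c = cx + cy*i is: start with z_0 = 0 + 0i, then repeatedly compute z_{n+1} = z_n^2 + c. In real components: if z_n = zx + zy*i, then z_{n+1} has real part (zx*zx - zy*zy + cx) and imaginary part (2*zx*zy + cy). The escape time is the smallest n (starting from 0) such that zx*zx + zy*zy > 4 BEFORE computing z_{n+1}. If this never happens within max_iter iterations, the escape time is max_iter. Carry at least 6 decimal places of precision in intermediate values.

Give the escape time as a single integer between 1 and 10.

Answer: 3

Derivation:
z_0 = 0 + 0i, c = -0.7560 + 1.0110i
Iter 1: z = -0.7560 + 1.0110i, |z|^2 = 1.5937
Iter 2: z = -1.2066 + -0.5176i, |z|^2 = 1.7238
Iter 3: z = 0.4319 + 2.2601i, |z|^2 = 5.2947
Escaped at iteration 3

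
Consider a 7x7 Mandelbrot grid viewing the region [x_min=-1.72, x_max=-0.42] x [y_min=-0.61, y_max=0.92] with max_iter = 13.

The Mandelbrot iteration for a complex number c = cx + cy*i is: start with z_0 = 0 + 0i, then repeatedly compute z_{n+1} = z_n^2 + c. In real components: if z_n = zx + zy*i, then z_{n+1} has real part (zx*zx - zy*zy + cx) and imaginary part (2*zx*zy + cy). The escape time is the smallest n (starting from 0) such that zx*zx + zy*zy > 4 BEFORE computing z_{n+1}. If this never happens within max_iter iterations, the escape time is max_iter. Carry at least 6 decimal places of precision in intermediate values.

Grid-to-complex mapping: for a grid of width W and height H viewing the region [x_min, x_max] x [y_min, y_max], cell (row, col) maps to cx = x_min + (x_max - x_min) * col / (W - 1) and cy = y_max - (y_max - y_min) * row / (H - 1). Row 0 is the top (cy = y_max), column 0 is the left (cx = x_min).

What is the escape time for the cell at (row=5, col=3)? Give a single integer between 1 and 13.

z_0 = 0 + 0i, c = -1.0700 + -0.3550i
Iter 1: z = -1.0700 + -0.3550i, |z|^2 = 1.2709
Iter 2: z = -0.0511 + 0.4047i, |z|^2 = 0.1664
Iter 3: z = -1.2312 + -0.3964i, |z|^2 = 1.6729
Iter 4: z = 0.2887 + 0.6210i, |z|^2 = 0.4690
Iter 5: z = -1.3723 + 0.0035i, |z|^2 = 1.8833
Iter 6: z = 0.8133 + -0.3647i, |z|^2 = 0.7945
Iter 7: z = -0.5415 + -0.9482i, |z|^2 = 1.1923
Iter 8: z = -1.6759 + 0.6719i, |z|^2 = 3.2600
Iter 9: z = 1.2870 + -2.6070i, |z|^2 = 8.4531
Escaped at iteration 9

Answer: 9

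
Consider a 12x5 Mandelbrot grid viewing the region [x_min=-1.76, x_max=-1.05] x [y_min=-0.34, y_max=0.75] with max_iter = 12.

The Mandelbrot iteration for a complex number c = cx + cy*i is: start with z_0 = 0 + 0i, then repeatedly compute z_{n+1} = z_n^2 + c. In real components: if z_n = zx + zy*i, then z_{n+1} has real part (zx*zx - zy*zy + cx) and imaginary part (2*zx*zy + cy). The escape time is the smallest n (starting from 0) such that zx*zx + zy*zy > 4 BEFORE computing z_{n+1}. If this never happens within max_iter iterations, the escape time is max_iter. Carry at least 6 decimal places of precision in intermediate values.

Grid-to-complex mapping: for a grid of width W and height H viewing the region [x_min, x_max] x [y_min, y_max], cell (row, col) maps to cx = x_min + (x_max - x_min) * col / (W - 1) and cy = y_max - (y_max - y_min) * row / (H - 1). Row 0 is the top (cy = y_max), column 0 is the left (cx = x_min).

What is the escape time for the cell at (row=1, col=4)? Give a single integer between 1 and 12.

z_0 = 0 + 0i, c = -1.5018 + 0.4775i
Iter 1: z = -1.5018 + 0.4775i, |z|^2 = 2.4835
Iter 2: z = 0.5256 + -0.9567i, |z|^2 = 1.1916
Iter 3: z = -2.1409 + -0.5283i, |z|^2 = 4.8624
Escaped at iteration 3

Answer: 3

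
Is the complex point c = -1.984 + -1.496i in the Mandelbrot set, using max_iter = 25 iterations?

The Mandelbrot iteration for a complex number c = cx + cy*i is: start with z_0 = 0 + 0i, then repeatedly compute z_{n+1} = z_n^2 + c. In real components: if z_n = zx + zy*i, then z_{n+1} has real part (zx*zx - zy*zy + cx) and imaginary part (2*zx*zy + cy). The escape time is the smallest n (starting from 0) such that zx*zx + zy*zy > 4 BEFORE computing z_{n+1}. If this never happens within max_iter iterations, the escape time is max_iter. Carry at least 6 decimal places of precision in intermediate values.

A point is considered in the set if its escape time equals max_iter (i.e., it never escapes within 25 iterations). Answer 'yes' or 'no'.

z_0 = 0 + 0i, c = -1.9840 + -1.4960i
Iter 1: z = -1.9840 + -1.4960i, |z|^2 = 6.1743
Escaped at iteration 1

Answer: no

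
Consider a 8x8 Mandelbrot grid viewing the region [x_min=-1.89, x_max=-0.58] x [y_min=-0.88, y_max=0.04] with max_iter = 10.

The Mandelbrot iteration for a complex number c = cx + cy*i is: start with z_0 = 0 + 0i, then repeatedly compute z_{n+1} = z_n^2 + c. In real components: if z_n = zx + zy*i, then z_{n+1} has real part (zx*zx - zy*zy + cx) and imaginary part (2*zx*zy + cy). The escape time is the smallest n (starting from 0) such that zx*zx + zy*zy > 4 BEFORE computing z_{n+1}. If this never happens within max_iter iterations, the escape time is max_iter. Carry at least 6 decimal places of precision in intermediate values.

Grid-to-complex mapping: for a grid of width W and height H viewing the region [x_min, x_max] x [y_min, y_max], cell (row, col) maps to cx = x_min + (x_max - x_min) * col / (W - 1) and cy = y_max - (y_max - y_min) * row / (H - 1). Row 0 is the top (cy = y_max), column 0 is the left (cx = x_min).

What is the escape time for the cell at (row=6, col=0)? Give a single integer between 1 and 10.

z_0 = 0 + 0i, c = -1.8900 + -0.7486i
Iter 1: z = -1.8900 + -0.7486i, |z|^2 = 4.1325
Escaped at iteration 1

Answer: 1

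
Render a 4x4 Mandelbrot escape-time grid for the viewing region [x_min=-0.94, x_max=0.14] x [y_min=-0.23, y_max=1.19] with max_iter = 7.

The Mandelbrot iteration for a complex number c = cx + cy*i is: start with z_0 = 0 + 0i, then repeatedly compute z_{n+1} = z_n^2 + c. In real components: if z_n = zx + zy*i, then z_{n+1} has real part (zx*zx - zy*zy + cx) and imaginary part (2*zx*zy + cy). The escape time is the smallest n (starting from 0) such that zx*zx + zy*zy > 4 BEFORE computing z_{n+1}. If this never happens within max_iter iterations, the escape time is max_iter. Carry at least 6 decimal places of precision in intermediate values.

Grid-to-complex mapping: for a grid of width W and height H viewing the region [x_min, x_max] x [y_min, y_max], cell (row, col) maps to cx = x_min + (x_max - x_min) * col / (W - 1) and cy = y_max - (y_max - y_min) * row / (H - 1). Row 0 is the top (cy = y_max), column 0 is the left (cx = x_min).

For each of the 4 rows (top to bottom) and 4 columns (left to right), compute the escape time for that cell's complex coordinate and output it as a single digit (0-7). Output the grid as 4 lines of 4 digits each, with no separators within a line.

Answer: 3333
4777
7777
7777

Derivation:
(row=0, col=0): c = -0.9400 + 1.1900i → escape time 3
(row=0, col=1): c = -0.5800 + 1.1900i → escape time 3
(row=0, col=2): c = -0.2200 + 1.1900i → escape time 3
(row=0, col=3): c = 0.1400 + 1.1900i → escape time 3
(row=1, col=0): c = -0.9400 + 0.7167i → escape time 4
(row=1, col=1): c = -0.5800 + 0.7167i → escape time 7
(row=1, col=2): c = -0.2200 + 0.7167i → escape time 7
(row=1, col=3): c = 0.1400 + 0.7167i → escape time 7
(row=2, col=0): c = -0.9400 + 0.2433i → escape time 7
(row=2, col=1): c = -0.5800 + 0.2433i → escape time 7
(row=2, col=2): c = -0.2200 + 0.2433i → escape time 7
(row=2, col=3): c = 0.1400 + 0.2433i → escape time 7
(row=3, col=0): c = -0.9400 + -0.2300i → escape time 7
(row=3, col=1): c = -0.5800 + -0.2300i → escape time 7
(row=3, col=2): c = -0.2200 + -0.2300i → escape time 7
(row=3, col=3): c = 0.1400 + -0.2300i → escape time 7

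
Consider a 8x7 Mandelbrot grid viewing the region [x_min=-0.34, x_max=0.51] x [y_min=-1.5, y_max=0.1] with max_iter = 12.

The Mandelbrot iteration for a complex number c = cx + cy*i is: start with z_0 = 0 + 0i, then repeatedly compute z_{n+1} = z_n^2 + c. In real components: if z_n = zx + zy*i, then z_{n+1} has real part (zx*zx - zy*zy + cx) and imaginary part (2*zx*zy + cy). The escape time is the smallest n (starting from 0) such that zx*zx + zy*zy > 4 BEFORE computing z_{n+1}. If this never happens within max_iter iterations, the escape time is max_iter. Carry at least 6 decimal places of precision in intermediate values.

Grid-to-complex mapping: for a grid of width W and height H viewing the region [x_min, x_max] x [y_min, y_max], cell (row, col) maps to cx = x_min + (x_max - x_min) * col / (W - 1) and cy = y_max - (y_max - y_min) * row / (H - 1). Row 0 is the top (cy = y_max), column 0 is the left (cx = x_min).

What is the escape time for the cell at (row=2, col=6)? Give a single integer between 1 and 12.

Answer: 8

Derivation:
z_0 = 0 + 0i, c = 0.3886 + -0.4333i
Iter 1: z = 0.3886 + -0.4333i, |z|^2 = 0.3388
Iter 2: z = 0.3518 + -0.7701i, |z|^2 = 0.7168
Iter 3: z = -0.0807 + -0.9751i, |z|^2 = 0.9574
Iter 4: z = -0.5558 + -0.2759i, |z|^2 = 0.3851
Iter 5: z = 0.6214 + -0.1266i, |z|^2 = 0.4022
Iter 6: z = 0.7587 + -0.5907i, |z|^2 = 0.9245
Iter 7: z = 0.6152 + -1.3296i, |z|^2 = 2.1464
Iter 8: z = -1.0009 + -2.0693i, |z|^2 = 5.2837
Escaped at iteration 8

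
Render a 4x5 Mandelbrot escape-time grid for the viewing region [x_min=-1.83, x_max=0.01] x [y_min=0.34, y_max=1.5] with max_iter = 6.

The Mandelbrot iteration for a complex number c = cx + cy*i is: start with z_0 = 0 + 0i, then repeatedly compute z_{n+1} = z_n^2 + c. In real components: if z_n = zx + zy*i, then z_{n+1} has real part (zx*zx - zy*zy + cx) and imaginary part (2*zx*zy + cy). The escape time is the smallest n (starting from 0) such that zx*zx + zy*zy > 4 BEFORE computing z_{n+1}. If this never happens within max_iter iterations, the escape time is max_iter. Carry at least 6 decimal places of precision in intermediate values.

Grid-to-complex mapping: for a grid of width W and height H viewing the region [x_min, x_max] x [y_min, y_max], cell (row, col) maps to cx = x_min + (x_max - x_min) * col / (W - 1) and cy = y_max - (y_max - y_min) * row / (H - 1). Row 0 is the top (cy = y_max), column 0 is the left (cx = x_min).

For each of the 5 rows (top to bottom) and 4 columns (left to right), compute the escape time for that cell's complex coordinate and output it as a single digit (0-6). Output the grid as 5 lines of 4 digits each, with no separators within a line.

Answer: 1222
1233
1346
2366
3666

Derivation:
(row=0, col=0): c = -1.8300 + 1.5000i → escape time 1
(row=0, col=1): c = -1.2167 + 1.5000i → escape time 2
(row=0, col=2): c = -0.6033 + 1.5000i → escape time 2
(row=0, col=3): c = 0.0100 + 1.5000i → escape time 2
(row=1, col=0): c = -1.8300 + 1.2100i → escape time 1
(row=1, col=1): c = -1.2167 + 1.2100i → escape time 2
(row=1, col=2): c = -0.6033 + 1.2100i → escape time 3
(row=1, col=3): c = 0.0100 + 1.2100i → escape time 3
(row=2, col=0): c = -1.8300 + 0.9200i → escape time 1
(row=2, col=1): c = -1.2167 + 0.9200i → escape time 3
(row=2, col=2): c = -0.6033 + 0.9200i → escape time 4
(row=2, col=3): c = 0.0100 + 0.9200i → escape time 6
(row=3, col=0): c = -1.8300 + 0.6300i → escape time 2
(row=3, col=1): c = -1.2167 + 0.6300i → escape time 3
(row=3, col=2): c = -0.6033 + 0.6300i → escape time 6
(row=3, col=3): c = 0.0100 + 0.6300i → escape time 6
(row=4, col=0): c = -1.8300 + 0.3400i → escape time 3
(row=4, col=1): c = -1.2167 + 0.3400i → escape time 6
(row=4, col=2): c = -0.6033 + 0.3400i → escape time 6
(row=4, col=3): c = 0.0100 + 0.3400i → escape time 6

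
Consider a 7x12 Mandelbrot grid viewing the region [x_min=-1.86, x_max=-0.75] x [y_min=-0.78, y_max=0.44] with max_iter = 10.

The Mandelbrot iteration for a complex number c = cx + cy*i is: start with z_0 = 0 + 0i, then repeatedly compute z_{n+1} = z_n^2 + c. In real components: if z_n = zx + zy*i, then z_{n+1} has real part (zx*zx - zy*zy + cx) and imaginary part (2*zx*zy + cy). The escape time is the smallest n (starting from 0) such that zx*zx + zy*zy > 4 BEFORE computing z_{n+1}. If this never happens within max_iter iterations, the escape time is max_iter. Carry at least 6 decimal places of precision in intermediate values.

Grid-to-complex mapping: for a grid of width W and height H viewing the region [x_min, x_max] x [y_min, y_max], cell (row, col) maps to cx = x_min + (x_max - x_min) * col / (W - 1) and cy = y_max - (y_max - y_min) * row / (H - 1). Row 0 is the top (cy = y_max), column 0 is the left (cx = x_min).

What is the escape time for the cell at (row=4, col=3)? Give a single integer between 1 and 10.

z_0 = 0 + 0i, c = -1.3050 + -0.0036i
Iter 1: z = -1.3050 + -0.0036i, |z|^2 = 1.7030
Iter 2: z = 0.3980 + 0.0059i, |z|^2 = 0.1584
Iter 3: z = -1.1466 + 0.0010i, |z|^2 = 1.3147
Iter 4: z = 0.0097 + -0.0060i, |z|^2 = 0.0001
Iter 5: z = -1.3049 + -0.0038i, |z|^2 = 1.7029
Iter 6: z = 0.3979 + 0.0062i, |z|^2 = 0.1583
Iter 7: z = -1.1467 + 0.0013i, |z|^2 = 1.3150
Iter 8: z = 0.0100 + -0.0065i, |z|^2 = 0.0001
Iter 9: z = -1.3049 + -0.0038i, |z|^2 = 1.7029

Answer: 10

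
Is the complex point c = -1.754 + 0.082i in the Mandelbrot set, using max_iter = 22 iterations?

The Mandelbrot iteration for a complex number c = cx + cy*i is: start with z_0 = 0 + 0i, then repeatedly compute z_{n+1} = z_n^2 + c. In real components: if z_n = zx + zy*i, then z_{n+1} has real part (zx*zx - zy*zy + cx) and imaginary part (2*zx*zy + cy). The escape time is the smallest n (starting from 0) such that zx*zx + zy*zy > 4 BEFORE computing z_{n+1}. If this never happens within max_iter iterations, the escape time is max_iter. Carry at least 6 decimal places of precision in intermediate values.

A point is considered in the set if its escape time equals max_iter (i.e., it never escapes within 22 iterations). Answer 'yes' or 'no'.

z_0 = 0 + 0i, c = -1.7540 + 0.0820i
Iter 1: z = -1.7540 + 0.0820i, |z|^2 = 3.0832
Iter 2: z = 1.3158 + -0.2057i, |z|^2 = 1.7736
Iter 3: z = -0.0650 + -0.4592i, |z|^2 = 0.2151
Iter 4: z = -1.9606 + 0.1417i, |z|^2 = 3.8642
Iter 5: z = 2.0700 + -0.4736i, |z|^2 = 4.5094
Escaped at iteration 5

Answer: no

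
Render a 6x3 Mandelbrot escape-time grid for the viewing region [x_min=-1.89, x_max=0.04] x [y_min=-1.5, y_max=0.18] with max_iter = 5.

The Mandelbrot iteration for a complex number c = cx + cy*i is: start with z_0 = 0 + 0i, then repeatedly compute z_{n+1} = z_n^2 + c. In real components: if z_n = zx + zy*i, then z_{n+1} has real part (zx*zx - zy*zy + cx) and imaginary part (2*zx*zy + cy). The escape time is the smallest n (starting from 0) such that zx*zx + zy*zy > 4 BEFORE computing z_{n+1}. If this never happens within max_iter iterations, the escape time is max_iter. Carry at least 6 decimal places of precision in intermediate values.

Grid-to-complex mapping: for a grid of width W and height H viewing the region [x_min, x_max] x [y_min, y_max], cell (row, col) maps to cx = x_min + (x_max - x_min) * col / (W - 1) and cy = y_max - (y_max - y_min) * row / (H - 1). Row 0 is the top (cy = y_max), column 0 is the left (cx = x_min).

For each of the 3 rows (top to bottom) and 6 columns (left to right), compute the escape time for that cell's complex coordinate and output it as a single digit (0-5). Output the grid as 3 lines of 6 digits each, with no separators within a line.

(row=0, col=0): c = -1.8900 + 0.1800i → escape time 4
(row=0, col=1): c = -1.5040 + 0.1800i → escape time 5
(row=0, col=2): c = -1.1180 + 0.1800i → escape time 5
(row=0, col=3): c = -0.7320 + 0.1800i → escape time 5
(row=0, col=4): c = -0.3460 + 0.1800i → escape time 5
(row=0, col=5): c = 0.0400 + 0.1800i → escape time 5
(row=1, col=0): c = -1.8900 + -0.6600i → escape time 1
(row=1, col=1): c = -1.5040 + -0.6600i → escape time 3
(row=1, col=2): c = -1.1180 + -0.6600i → escape time 3
(row=1, col=3): c = -0.7320 + -0.6600i → escape time 5
(row=1, col=4): c = -0.3460 + -0.6600i → escape time 5
(row=1, col=5): c = 0.0400 + -0.6600i → escape time 5
(row=2, col=0): c = -1.8900 + -1.5000i → escape time 1
(row=2, col=1): c = -1.5040 + -1.5000i → escape time 1
(row=2, col=2): c = -1.1180 + -1.5000i → escape time 2
(row=2, col=3): c = -0.7320 + -1.5000i → escape time 2
(row=2, col=4): c = -0.3460 + -1.5000i → escape time 2
(row=2, col=5): c = 0.0400 + -1.5000i → escape time 2

Answer: 455555
133555
112222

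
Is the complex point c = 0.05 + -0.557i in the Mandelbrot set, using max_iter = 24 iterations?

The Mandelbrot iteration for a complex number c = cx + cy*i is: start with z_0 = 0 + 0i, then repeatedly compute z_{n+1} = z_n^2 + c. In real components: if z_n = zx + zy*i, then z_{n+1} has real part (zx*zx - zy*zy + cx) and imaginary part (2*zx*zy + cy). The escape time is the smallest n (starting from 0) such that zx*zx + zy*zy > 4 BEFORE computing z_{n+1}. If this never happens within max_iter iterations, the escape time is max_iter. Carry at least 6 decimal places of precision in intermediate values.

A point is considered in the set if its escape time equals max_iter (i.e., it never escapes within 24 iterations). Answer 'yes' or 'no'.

Answer: yes

Derivation:
z_0 = 0 + 0i, c = 0.0500 + -0.5570i
Iter 1: z = 0.0500 + -0.5570i, |z|^2 = 0.3127
Iter 2: z = -0.2577 + -0.6127i, |z|^2 = 0.4418
Iter 3: z = -0.2590 + -0.2412i, |z|^2 = 0.1252
Iter 4: z = 0.0589 + -0.4321i, |z|^2 = 0.1902
Iter 5: z = -0.1332 + -0.6079i, |z|^2 = 0.3873
Iter 6: z = -0.3018 + -0.3950i, |z|^2 = 0.2471
Iter 7: z = -0.0149 + -0.3186i, |z|^2 = 0.1017
Iter 8: z = -0.0513 + -0.5475i, |z|^2 = 0.3024
Iter 9: z = -0.2471 + -0.5009i, |z|^2 = 0.3119
Iter 10: z = -0.1398 + -0.3095i, |z|^2 = 0.1153
Iter 11: z = -0.0262 + -0.4705i, |z|^2 = 0.2220
Iter 12: z = -0.1707 + -0.5323i, |z|^2 = 0.3125
Iter 13: z = -0.2042 + -0.3753i, |z|^2 = 0.1826
Iter 14: z = -0.0491 + -0.4037i, |z|^2 = 0.1654
Iter 15: z = -0.1105 + -0.5173i, |z|^2 = 0.2798
Iter 16: z = -0.2054 + -0.4426i, |z|^2 = 0.2381
Iter 17: z = -0.1037 + -0.3752i, |z|^2 = 0.1515
Iter 18: z = -0.0800 + -0.4792i, |z|^2 = 0.2360
Iter 19: z = -0.1732 + -0.4803i, |z|^2 = 0.2607
Iter 20: z = -0.1507 + -0.3906i, |z|^2 = 0.1753
Iter 21: z = -0.0799 + -0.4393i, |z|^2 = 0.1993
Iter 22: z = -0.1366 + -0.4868i, |z|^2 = 0.2557
Iter 23: z = -0.1684 + -0.4240i, |z|^2 = 0.2081
Did not escape in 24 iterations → in set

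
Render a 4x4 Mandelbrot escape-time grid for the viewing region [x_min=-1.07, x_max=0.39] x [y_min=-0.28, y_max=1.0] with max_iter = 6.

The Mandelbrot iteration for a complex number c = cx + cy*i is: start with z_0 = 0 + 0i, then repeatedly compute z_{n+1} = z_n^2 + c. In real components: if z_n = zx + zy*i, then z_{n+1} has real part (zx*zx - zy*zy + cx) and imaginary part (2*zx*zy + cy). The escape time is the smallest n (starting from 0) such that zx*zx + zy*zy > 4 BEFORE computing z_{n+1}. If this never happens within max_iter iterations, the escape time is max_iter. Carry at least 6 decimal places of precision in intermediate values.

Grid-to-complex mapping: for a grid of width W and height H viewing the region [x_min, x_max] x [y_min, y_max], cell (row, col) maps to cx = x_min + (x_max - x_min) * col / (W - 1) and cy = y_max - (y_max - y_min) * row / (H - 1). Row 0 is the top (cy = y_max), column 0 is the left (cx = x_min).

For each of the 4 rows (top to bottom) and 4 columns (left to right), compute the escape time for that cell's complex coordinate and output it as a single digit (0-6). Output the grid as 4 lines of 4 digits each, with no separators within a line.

Answer: 3463
4666
6666
6666

Derivation:
(row=0, col=0): c = -1.0700 + 1.0000i → escape time 3
(row=0, col=1): c = -0.5833 + 1.0000i → escape time 4
(row=0, col=2): c = -0.0967 + 1.0000i → escape time 6
(row=0, col=3): c = 0.3900 + 1.0000i → escape time 3
(row=1, col=0): c = -1.0700 + 0.5733i → escape time 4
(row=1, col=1): c = -0.5833 + 0.5733i → escape time 6
(row=1, col=2): c = -0.0967 + 0.5733i → escape time 6
(row=1, col=3): c = 0.3900 + 0.5733i → escape time 6
(row=2, col=0): c = -1.0700 + 0.1467i → escape time 6
(row=2, col=1): c = -0.5833 + 0.1467i → escape time 6
(row=2, col=2): c = -0.0967 + 0.1467i → escape time 6
(row=2, col=3): c = 0.3900 + 0.1467i → escape time 6
(row=3, col=0): c = -1.0700 + -0.2800i → escape time 6
(row=3, col=1): c = -0.5833 + -0.2800i → escape time 6
(row=3, col=2): c = -0.0967 + -0.2800i → escape time 6
(row=3, col=3): c = 0.3900 + -0.2800i → escape time 6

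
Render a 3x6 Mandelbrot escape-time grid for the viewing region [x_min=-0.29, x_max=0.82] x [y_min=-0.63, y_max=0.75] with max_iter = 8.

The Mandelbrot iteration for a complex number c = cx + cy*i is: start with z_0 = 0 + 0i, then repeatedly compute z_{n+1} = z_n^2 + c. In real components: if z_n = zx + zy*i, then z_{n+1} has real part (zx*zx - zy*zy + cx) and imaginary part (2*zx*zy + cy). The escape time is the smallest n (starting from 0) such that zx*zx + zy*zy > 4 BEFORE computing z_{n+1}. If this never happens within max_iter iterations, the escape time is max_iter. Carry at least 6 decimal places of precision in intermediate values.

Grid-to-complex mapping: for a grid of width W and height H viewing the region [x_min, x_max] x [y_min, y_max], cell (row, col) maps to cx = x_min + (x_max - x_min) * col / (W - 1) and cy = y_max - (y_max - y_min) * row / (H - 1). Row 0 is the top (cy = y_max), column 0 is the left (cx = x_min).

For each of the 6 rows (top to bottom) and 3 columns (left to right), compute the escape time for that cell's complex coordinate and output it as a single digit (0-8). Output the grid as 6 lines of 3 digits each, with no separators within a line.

Answer: 852
883
883
883
883
883

Derivation:
(row=0, col=0): c = -0.2900 + 0.7500i → escape time 8
(row=0, col=1): c = 0.2650 + 0.7500i → escape time 5
(row=0, col=2): c = 0.8200 + 0.7500i → escape time 2
(row=1, col=0): c = -0.2900 + 0.4740i → escape time 8
(row=1, col=1): c = 0.2650 + 0.4740i → escape time 8
(row=1, col=2): c = 0.8200 + 0.4740i → escape time 3
(row=2, col=0): c = -0.2900 + 0.1980i → escape time 8
(row=2, col=1): c = 0.2650 + 0.1980i → escape time 8
(row=2, col=2): c = 0.8200 + 0.1980i → escape time 3
(row=3, col=0): c = -0.2900 + -0.0780i → escape time 8
(row=3, col=1): c = 0.2650 + -0.0780i → escape time 8
(row=3, col=2): c = 0.8200 + -0.0780i → escape time 3
(row=4, col=0): c = -0.2900 + -0.3540i → escape time 8
(row=4, col=1): c = 0.2650 + -0.3540i → escape time 8
(row=4, col=2): c = 0.8200 + -0.3540i → escape time 3
(row=5, col=0): c = -0.2900 + -0.6300i → escape time 8
(row=5, col=1): c = 0.2650 + -0.6300i → escape time 8
(row=5, col=2): c = 0.8200 + -0.6300i → escape time 3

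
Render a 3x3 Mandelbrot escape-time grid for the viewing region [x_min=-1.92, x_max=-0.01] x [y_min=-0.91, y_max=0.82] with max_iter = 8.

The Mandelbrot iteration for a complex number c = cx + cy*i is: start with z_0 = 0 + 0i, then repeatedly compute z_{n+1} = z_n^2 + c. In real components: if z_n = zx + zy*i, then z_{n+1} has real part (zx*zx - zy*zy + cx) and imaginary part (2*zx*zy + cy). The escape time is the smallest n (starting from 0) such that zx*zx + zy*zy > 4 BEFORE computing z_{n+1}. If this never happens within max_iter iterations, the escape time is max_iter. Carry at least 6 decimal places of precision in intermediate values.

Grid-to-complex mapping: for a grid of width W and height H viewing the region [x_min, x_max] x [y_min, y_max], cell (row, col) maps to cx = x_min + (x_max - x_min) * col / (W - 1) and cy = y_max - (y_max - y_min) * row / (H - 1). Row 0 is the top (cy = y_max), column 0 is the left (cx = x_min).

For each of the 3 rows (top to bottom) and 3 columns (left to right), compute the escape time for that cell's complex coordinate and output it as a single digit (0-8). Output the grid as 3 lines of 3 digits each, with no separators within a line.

(row=0, col=0): c = -1.9200 + 0.8200i → escape time 1
(row=0, col=1): c = -0.9650 + 0.8200i → escape time 3
(row=0, col=2): c = -0.0100 + 0.8200i → escape time 8
(row=1, col=0): c = -1.9200 + -0.0450i → escape time 5
(row=1, col=1): c = -0.9650 + -0.0450i → escape time 8
(row=1, col=2): c = -0.0100 + -0.0450i → escape time 8
(row=2, col=0): c = -1.9200 + -0.9100i → escape time 1
(row=2, col=1): c = -0.9650 + -0.9100i → escape time 3
(row=2, col=2): c = -0.0100 + -0.9100i → escape time 8

Answer: 138
588
138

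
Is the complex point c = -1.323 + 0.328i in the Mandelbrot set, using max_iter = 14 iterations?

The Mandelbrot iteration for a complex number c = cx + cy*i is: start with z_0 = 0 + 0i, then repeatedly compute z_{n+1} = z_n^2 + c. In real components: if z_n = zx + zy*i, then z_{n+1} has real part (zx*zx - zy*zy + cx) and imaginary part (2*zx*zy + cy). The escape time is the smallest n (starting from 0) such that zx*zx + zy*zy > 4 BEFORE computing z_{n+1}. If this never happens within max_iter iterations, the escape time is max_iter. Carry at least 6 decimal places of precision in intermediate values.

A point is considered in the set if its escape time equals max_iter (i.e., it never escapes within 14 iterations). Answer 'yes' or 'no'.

z_0 = 0 + 0i, c = -1.3230 + 0.3280i
Iter 1: z = -1.3230 + 0.3280i, |z|^2 = 1.8579
Iter 2: z = 0.3197 + -0.5399i, |z|^2 = 0.3937
Iter 3: z = -1.5122 + -0.0173i, |z|^2 = 2.2872
Iter 4: z = 0.9636 + 0.3802i, |z|^2 = 1.0730
Iter 5: z = -0.5391 + 1.0607i, |z|^2 = 1.4156
Iter 6: z = -2.1574 + -0.8155i, |z|^2 = 5.3196
Escaped at iteration 6

Answer: no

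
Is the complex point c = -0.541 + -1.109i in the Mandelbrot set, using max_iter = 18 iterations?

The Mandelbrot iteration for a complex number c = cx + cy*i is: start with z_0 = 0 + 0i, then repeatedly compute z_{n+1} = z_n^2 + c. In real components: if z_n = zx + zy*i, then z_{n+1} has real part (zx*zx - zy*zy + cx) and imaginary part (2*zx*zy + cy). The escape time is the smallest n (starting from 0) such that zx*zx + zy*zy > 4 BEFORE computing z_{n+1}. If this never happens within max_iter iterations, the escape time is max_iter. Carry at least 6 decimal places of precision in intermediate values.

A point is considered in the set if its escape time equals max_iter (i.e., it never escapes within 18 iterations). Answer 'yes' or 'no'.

Answer: no

Derivation:
z_0 = 0 + 0i, c = -0.5410 + -1.1090i
Iter 1: z = -0.5410 + -1.1090i, |z|^2 = 1.5226
Iter 2: z = -1.4782 + 0.0909i, |z|^2 = 2.1933
Iter 3: z = 1.6358 + -1.3778i, |z|^2 = 4.5743
Escaped at iteration 3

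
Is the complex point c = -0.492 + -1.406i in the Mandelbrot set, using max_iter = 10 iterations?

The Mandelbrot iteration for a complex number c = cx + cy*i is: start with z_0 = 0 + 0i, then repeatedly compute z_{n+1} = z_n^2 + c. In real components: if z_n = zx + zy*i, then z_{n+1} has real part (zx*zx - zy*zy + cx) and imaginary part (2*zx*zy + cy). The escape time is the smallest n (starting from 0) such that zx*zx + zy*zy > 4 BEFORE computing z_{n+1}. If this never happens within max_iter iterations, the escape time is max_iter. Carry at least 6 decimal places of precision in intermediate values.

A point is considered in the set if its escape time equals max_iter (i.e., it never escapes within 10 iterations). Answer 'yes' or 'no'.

z_0 = 0 + 0i, c = -0.4920 + -1.4060i
Iter 1: z = -0.4920 + -1.4060i, |z|^2 = 2.2189
Iter 2: z = -2.2268 + -0.0225i, |z|^2 = 4.9590
Escaped at iteration 2

Answer: no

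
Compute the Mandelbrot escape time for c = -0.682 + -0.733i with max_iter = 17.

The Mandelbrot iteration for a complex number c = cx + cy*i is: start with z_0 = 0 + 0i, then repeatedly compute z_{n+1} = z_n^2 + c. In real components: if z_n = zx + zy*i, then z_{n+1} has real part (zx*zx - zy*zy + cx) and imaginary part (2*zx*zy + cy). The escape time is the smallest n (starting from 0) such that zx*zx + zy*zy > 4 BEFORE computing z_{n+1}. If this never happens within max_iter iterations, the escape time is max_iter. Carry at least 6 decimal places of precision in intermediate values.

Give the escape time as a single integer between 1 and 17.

z_0 = 0 + 0i, c = -0.6820 + -0.7330i
Iter 1: z = -0.6820 + -0.7330i, |z|^2 = 1.0024
Iter 2: z = -0.7542 + 0.2668i, |z|^2 = 0.6400
Iter 3: z = -0.1844 + -1.1354i, |z|^2 = 1.3232
Iter 4: z = -1.9372 + -0.3142i, |z|^2 = 3.8515
Iter 5: z = 2.9721 + 0.4843i, |z|^2 = 9.0678
Escaped at iteration 5

Answer: 5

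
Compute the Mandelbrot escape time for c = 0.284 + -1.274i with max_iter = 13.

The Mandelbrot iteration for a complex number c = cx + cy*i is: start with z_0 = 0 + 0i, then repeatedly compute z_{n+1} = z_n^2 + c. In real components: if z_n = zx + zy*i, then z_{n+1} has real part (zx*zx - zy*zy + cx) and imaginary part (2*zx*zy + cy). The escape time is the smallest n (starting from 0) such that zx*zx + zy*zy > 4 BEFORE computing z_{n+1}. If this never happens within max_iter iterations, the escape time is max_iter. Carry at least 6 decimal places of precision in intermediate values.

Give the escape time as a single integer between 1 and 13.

z_0 = 0 + 0i, c = 0.2840 + -1.2740i
Iter 1: z = 0.2840 + -1.2740i, |z|^2 = 1.7037
Iter 2: z = -1.2584 + -1.9976i, |z|^2 = 5.5742
Escaped at iteration 2

Answer: 2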